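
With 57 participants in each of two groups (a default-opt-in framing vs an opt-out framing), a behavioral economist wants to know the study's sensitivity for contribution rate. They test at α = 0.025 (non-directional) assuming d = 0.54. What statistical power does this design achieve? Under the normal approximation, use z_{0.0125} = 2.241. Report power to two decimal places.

power ≈ 0.74

For two equal groups, power = Φ(d·√(n/2) − z_{α/2}).
d·√(n/2) = 0.54 × √(57/2) = 0.54 × 5.339 = 2.883.
z_β = 2.883 − 2.241 = 0.642.
Power = Φ(0.642) = 0.740.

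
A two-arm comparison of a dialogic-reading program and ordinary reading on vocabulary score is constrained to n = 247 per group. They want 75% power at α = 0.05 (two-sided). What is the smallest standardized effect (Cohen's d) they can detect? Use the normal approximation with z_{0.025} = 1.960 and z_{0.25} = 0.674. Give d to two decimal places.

d_min ≈ 0.24

For two independent groups of n = 247 each: d_min = (z_{α/2} + z_β)·√(2/n).
z-sum = 1.960 + 0.674 = 2.634.
d_min = 2.634 × √(2/247) = 2.634 × 0.0900 = 0.237.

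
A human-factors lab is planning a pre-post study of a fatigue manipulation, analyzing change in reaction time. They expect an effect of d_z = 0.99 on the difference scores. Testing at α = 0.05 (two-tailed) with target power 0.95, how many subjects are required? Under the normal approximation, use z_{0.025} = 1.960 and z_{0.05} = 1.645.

For a paired (one-sample on differences) test: n = ((z_{α/2} + z_β) / d)².
z_{α/2} + z_β = 1.960 + 1.645 = 3.605.
n = (3.605 / 0.99)² = 3.641² = 13.26.
Round up.

n = 14 pairs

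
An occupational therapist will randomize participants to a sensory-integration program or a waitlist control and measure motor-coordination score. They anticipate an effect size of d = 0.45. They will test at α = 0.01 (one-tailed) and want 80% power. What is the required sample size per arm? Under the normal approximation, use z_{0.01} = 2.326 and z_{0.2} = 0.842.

n = 100 per group

For two independent groups with equal n: n = 2·((z_{α} + z_β) / d)².
z_{α} + z_β = 2.326 + 0.842 = 3.168.
n = 2 × (3.168 / 0.45)² = 2 × 7.040² = 2 × 49.56 = 99.1.
Round up to the next whole participant.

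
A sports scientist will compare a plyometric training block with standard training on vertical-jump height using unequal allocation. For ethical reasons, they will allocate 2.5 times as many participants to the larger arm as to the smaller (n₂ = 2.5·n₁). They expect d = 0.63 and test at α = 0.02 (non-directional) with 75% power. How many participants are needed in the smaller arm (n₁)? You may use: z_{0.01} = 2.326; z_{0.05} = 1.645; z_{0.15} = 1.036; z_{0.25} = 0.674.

n₁ = 32

With allocation ratio k = n₂/n₁ = 2.5, Var(x̄₁−x̄₂) = σ²(1/n₁ + 1/(k·n₁)) = σ²·(k+1)/(k·n₁).
So n₁ = (1 + 1/k)·((z_{α/2} + z_β)/d)² = 1.400 × (3.000/0.63)².
n₁ = 1.400 × 22.68 = 31.7.
Round up: n₁ = 32, giving n₂ = 2.5 × 32 = 80.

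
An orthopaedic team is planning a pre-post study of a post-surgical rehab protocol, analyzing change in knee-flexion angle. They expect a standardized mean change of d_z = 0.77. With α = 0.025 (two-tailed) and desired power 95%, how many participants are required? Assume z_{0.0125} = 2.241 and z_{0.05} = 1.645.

For a paired (one-sample on differences) test: n = ((z_{α/2} + z_β) / d)².
z_{α/2} + z_β = 2.241 + 1.645 = 3.886.
n = (3.886 / 0.77)² = 5.047² = 25.47.
Round up.

n = 26 pairs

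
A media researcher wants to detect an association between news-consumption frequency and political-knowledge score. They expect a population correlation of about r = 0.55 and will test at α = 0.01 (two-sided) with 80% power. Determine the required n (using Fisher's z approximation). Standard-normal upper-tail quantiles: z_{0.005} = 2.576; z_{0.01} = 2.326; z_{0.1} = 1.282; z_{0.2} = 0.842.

Fisher's z: C = ½·ln((1+r)/(1−r)) = ½·ln(3.4444) = 0.6184.
n = ((z_{α/2} + z_β)/C)² + 3.
(2.576 + 0.842) / 0.6184 = 3.418 / 0.6184 = 5.527.
n = 5.527² + 3 = 30.55 + 3 = 33.5.
Round up.

n = 34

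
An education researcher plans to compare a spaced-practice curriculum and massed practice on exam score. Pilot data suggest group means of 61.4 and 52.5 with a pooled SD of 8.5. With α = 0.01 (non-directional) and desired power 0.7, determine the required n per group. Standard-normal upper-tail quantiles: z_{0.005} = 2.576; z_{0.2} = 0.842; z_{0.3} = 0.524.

Cohen's d = |M₁ − M₂| / SD_pooled = |61.4 − 52.5| / 8.5 = 8.9 / 8.5 = 1.047.
For two independent groups with equal n: n = 2·((z_{α/2} + z_β) / d)².
z_{α/2} + z_β = 2.576 + 0.524 = 3.100.
n = 2 × (3.100 / 1.047)² = 2 × 2.961² = 2 × 8.77 = 17.5.
Round up to the next whole participant.

n = 18 per group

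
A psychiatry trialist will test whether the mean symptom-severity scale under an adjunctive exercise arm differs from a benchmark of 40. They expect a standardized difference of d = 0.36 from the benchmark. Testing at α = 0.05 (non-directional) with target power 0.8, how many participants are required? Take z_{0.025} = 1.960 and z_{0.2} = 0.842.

n = 61

For a one-sample test: n = ((z_{α/2} + z_β) / d)².
z_{α/2} + z_β = 1.960 + 0.842 = 2.802.
n = (2.802 / 0.36)² = 7.783² = 60.58.
Round up.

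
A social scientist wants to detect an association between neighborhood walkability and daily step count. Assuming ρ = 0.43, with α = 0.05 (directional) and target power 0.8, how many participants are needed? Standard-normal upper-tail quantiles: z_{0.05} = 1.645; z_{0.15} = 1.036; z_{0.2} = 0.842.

Fisher's z: C = ½·ln((1+r)/(1−r)) = ½·ln(2.5088) = 0.4599.
n = ((z_{α} + z_β)/C)² + 3.
(1.645 + 0.842) / 0.4599 = 2.487 / 0.4599 = 5.408.
n = 5.408² + 3 = 29.24 + 3 = 32.2.
Round up.

n = 33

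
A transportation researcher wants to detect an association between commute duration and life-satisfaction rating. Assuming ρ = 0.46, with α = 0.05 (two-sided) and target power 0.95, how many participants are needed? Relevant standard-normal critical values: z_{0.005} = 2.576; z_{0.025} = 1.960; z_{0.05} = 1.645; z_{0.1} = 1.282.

Fisher's z: C = ½·ln((1+r)/(1−r)) = ½·ln(2.7037) = 0.4973.
n = ((z_{α/2} + z_β)/C)² + 3.
(1.960 + 1.645) / 0.4973 = 3.605 / 0.4973 = 7.249.
n = 7.249² + 3 = 52.55 + 3 = 55.6.
Round up.

n = 56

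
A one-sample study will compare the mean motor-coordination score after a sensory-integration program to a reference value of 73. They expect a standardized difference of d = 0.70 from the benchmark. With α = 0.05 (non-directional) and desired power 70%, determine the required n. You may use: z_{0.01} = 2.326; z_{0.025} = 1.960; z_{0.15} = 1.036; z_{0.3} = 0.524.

For a one-sample test: n = ((z_{α/2} + z_β) / d)².
z_{α/2} + z_β = 1.960 + 0.524 = 2.484.
n = (2.484 / 0.70)² = 3.549² = 12.59.
Round up.

n = 13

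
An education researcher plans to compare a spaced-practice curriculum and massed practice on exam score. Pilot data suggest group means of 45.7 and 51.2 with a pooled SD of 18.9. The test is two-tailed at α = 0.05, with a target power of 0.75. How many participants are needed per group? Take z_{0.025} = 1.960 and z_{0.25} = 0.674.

n = 164 per group

Cohen's d = |M₁ − M₂| / SD_pooled = |45.7 − 51.2| / 18.9 = 5.5 / 18.9 = 0.291.
For two independent groups with equal n: n = 2·((z_{α/2} + z_β) / d)².
z_{α/2} + z_β = 1.960 + 0.674 = 2.634.
n = 2 × (2.634 / 0.291)² = 2 × 9.052² = 2 × 81.93 = 163.9.
Round up to the next whole participant.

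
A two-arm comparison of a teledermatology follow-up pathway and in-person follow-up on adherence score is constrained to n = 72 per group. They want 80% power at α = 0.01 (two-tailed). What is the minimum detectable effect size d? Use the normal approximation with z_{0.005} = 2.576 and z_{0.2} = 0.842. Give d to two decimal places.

For two independent groups of n = 72 each: d_min = (z_{α/2} + z_β)·√(2/n).
z-sum = 2.576 + 0.842 = 3.418.
d_min = 3.418 × √(2/72) = 3.418 × 0.1667 = 0.570.

d_min ≈ 0.57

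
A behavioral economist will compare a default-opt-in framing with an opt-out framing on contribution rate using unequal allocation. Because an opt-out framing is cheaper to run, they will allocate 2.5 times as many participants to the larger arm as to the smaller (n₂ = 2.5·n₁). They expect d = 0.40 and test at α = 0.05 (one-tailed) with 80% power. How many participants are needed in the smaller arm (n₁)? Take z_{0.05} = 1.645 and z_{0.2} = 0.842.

n₁ = 55

With allocation ratio k = n₂/n₁ = 2.5, Var(x̄₁−x̄₂) = σ²(1/n₁ + 1/(k·n₁)) = σ²·(k+1)/(k·n₁).
So n₁ = (1 + 1/k)·((z_{α} + z_β)/d)² = 1.400 × (2.487/0.40)².
n₁ = 1.400 × 38.66 = 54.1.
Round up: n₁ = 55, giving n₂ = ⌈2.5 × 55⌉ = ⌈137.5⌉ = 138.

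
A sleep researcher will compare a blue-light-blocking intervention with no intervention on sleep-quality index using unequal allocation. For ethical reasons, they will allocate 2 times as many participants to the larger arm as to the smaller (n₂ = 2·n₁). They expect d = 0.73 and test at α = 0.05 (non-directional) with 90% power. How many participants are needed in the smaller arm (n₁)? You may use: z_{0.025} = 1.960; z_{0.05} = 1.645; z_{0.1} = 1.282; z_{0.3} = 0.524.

With allocation ratio k = n₂/n₁ = 2, Var(x̄₁−x̄₂) = σ²(1/n₁ + 1/(k·n₁)) = σ²·(k+1)/(k·n₁).
So n₁ = (1 + 1/k)·((z_{α/2} + z_β)/d)² = 1.500 × (3.242/0.73)².
n₁ = 1.500 × 19.72 = 29.6.
Round up: n₁ = 30, giving n₂ = 2 × 30 = 60.

n₁ = 30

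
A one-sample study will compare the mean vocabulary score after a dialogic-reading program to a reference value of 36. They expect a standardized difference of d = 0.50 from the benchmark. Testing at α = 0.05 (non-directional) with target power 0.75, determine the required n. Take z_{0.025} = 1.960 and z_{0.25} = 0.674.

For a one-sample test: n = ((z_{α/2} + z_β) / d)².
z_{α/2} + z_β = 1.960 + 0.674 = 2.634.
n = (2.634 / 0.50)² = 5.268² = 27.75.
Round up.

n = 28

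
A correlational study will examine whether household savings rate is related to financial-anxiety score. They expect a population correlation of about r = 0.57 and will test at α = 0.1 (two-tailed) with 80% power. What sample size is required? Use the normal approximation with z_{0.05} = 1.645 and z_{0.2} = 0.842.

Fisher's z: C = ½·ln((1+r)/(1−r)) = ½·ln(3.6512) = 0.6475.
n = ((z_{α/2} + z_β)/C)² + 3.
(1.645 + 0.842) / 0.6475 = 2.487 / 0.6475 = 3.841.
n = 3.841² + 3 = 14.75 + 3 = 17.8.
Round up.

n = 18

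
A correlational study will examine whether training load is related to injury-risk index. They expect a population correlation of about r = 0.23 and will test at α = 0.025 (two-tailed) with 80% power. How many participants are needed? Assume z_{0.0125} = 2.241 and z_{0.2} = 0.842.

Fisher's z: C = ½·ln((1+r)/(1−r)) = ½·ln(1.5974) = 0.2342.
n = ((z_{α/2} + z_β)/C)² + 3.
(2.241 + 0.842) / 0.2342 = 3.083 / 0.2342 = 13.164.
n = 13.164² + 3 = 173.29 + 3 = 176.3.
Round up.

n = 177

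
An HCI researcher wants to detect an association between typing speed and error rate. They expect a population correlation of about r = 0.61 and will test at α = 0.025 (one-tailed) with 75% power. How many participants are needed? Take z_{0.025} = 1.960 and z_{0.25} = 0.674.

Fisher's z: C = ½·ln((1+r)/(1−r)) = ½·ln(4.1282) = 0.7089.
n = ((z_{α} + z_β)/C)² + 3.
(1.960 + 0.674) / 0.7089 = 2.634 / 0.7089 = 3.716.
n = 3.716² + 3 = 13.81 + 3 = 16.8.
Round up.

n = 17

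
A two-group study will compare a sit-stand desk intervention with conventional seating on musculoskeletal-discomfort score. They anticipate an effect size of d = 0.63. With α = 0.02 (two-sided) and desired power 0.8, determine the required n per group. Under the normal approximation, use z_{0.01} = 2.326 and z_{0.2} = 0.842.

For two independent groups with equal n: n = 2·((z_{α/2} + z_β) / d)².
z_{α/2} + z_β = 2.326 + 0.842 = 3.168.
n = 2 × (3.168 / 0.63)² = 2 × 5.029² = 2 × 25.29 = 50.6.
Round up to the next whole participant.

n = 51 per group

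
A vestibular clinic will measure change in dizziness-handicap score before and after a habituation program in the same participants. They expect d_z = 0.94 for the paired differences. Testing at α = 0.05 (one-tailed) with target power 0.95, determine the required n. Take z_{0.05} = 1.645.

n = 13 pairs

For a paired (one-sample on differences) test: n = ((z_{α} + z_β) / d)².
z_{α} + z_β = 1.645 + 1.645 = 3.290.
n = (3.290 / 0.94)² = 3.500² = 12.25.
Round up.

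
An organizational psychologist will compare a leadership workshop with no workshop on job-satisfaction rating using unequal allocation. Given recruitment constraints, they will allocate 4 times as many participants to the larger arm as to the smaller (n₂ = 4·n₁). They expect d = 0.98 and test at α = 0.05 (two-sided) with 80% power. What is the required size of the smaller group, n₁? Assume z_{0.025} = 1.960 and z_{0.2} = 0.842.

With allocation ratio k = n₂/n₁ = 4, Var(x̄₁−x̄₂) = σ²(1/n₁ + 1/(k·n₁)) = σ²·(k+1)/(k·n₁).
So n₁ = (1 + 1/k)·((z_{α/2} + z_β)/d)² = 1.250 × (2.802/0.98)².
n₁ = 1.250 × 8.17 = 10.2.
Round up: n₁ = 11, giving n₂ = 4 × 11 = 44.

n₁ = 11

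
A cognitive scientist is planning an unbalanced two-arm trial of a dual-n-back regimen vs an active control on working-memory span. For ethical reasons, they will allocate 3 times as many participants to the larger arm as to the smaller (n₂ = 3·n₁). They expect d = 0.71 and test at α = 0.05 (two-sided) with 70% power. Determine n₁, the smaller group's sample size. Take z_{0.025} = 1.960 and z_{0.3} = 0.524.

n₁ = 17

With allocation ratio k = n₂/n₁ = 3, Var(x̄₁−x̄₂) = σ²(1/n₁ + 1/(k·n₁)) = σ²·(k+1)/(k·n₁).
So n₁ = (1 + 1/k)·((z_{α/2} + z_β)/d)² = 1.333 × (2.484/0.71)².
n₁ = 1.333 × 12.24 = 16.3.
Round up: n₁ = 17, giving n₂ = 3 × 17 = 51.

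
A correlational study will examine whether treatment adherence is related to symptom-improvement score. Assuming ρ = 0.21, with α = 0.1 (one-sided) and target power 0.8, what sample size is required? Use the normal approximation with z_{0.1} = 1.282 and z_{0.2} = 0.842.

n = 103

Fisher's z: C = ½·ln((1+r)/(1−r)) = ½·ln(1.5316) = 0.2132.
n = ((z_{α} + z_β)/C)² + 3.
(1.282 + 0.842) / 0.2132 = 2.124 / 0.2132 = 9.962.
n = 9.962² + 3 = 99.25 + 3 = 102.3.
Round up.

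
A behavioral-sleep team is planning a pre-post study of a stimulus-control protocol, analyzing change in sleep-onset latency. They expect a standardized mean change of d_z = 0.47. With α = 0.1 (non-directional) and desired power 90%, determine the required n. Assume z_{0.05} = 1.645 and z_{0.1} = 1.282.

For a paired (one-sample on differences) test: n = ((z_{α/2} + z_β) / d)².
z_{α/2} + z_β = 1.645 + 1.282 = 2.927.
n = (2.927 / 0.47)² = 6.228² = 38.78.
Round up.

n = 39 pairs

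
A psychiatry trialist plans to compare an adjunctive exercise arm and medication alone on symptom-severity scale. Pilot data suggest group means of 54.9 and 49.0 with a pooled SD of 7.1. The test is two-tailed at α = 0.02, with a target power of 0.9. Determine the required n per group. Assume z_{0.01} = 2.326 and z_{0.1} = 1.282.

n = 38 per group

Cohen's d = |M₁ − M₂| / SD_pooled = |54.9 − 49.0| / 7.1 = 5.9 / 7.1 = 0.831.
For two independent groups with equal n: n = 2·((z_{α/2} + z_β) / d)².
z_{α/2} + z_β = 2.326 + 1.282 = 3.608.
n = 2 × (3.608 / 0.831)² = 2 × 4.342² = 2 × 18.85 = 37.7.
Round up to the next whole participant.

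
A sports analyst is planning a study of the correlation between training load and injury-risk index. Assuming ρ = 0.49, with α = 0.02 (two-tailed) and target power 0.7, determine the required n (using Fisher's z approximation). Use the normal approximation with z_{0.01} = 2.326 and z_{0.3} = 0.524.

n = 32

Fisher's z: C = ½·ln((1+r)/(1−r)) = ½·ln(2.9216) = 0.5361.
n = ((z_{α/2} + z_β)/C)² + 3.
(2.326 + 0.524) / 0.5361 = 2.850 / 0.5361 = 5.316.
n = 5.316² + 3 = 28.26 + 3 = 31.3.
Round up.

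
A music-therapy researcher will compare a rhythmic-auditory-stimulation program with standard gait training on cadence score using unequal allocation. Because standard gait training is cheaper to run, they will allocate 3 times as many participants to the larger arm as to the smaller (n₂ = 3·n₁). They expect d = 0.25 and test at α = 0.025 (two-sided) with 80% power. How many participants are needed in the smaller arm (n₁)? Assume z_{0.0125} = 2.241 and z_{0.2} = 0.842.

With allocation ratio k = n₂/n₁ = 3, Var(x̄₁−x̄₂) = σ²(1/n₁ + 1/(k·n₁)) = σ²·(k+1)/(k·n₁).
So n₁ = (1 + 1/k)·((z_{α/2} + z_β)/d)² = 1.333 × (3.083/0.25)².
n₁ = 1.333 × 152.08 = 202.8.
Round up: n₁ = 203, giving n₂ = 3 × 203 = 609.

n₁ = 203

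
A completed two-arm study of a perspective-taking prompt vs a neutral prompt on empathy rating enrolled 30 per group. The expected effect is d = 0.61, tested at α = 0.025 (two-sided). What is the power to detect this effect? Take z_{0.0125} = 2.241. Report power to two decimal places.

For two equal groups, power = Φ(d·√(n/2) − z_{α/2}).
d·√(n/2) = 0.61 × √(30/2) = 0.61 × 3.873 = 2.363.
z_β = 2.363 − 2.241 = 0.122.
Power = Φ(0.122) = 0.548.

power ≈ 0.55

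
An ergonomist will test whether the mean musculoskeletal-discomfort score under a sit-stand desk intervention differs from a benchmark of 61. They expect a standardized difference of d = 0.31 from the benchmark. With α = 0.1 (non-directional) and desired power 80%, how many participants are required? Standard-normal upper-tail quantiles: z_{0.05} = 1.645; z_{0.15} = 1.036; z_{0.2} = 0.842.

For a one-sample test: n = ((z_{α/2} + z_β) / d)².
z_{α/2} + z_β = 1.645 + 0.842 = 2.487.
n = (2.487 / 0.31)² = 8.023² = 64.36.
Round up.

n = 65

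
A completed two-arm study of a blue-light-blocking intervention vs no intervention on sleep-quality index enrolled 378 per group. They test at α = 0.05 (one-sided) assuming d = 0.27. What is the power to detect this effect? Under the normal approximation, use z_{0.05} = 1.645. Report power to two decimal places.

For two equal groups, power = Φ(d·√(n/2) − z_{α}).
d·√(n/2) = 0.27 × √(378/2) = 0.27 × 13.748 = 3.712.
z_β = 3.712 − 1.645 = 2.067.
Power = Φ(2.067) = 0.981.

power ≈ 0.98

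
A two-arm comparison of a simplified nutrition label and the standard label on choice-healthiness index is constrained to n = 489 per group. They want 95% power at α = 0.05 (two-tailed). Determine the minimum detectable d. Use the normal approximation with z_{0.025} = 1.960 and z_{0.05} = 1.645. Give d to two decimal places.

For two independent groups of n = 489 each: d_min = (z_{α/2} + z_β)·√(2/n).
z-sum = 1.960 + 1.645 = 3.605.
d_min = 3.605 × √(2/489) = 3.605 × 0.0640 = 0.231.

d_min ≈ 0.23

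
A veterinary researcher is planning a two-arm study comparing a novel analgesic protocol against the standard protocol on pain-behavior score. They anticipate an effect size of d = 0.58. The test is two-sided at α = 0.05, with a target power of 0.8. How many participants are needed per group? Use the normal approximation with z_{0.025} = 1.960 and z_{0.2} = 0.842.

For two independent groups with equal n: n = 2·((z_{α/2} + z_β) / d)².
z_{α/2} + z_β = 1.960 + 0.842 = 2.802.
n = 2 × (2.802 / 0.58)² = 2 × 4.831² = 2 × 23.34 = 46.7.
Round up to the next whole participant.

n = 47 per group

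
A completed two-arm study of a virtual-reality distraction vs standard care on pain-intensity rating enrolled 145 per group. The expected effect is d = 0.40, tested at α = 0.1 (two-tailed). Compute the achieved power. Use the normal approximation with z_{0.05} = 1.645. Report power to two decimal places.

For two equal groups, power = Φ(d·√(n/2) − z_{α/2}).
d·√(n/2) = 0.40 × √(145/2) = 0.40 × 8.515 = 3.406.
z_β = 3.406 − 1.645 = 1.761.
Power = Φ(1.761) = 0.961.

power ≈ 0.96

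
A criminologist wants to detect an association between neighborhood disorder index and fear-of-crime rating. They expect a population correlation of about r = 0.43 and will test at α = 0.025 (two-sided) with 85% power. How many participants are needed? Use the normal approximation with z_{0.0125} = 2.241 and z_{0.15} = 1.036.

n = 54

Fisher's z: C = ½·ln((1+r)/(1−r)) = ½·ln(2.5088) = 0.4599.
n = ((z_{α/2} + z_β)/C)² + 3.
(2.241 + 1.036) / 0.4599 = 3.277 / 0.4599 = 7.125.
n = 7.125² + 3 = 50.77 + 3 = 53.8.
Round up.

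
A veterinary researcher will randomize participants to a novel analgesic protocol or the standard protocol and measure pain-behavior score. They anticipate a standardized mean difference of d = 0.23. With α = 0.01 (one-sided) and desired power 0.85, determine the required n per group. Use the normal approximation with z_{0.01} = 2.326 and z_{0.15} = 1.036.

n = 428 per group

For two independent groups with equal n: n = 2·((z_{α} + z_β) / d)².
z_{α} + z_β = 2.326 + 1.036 = 3.362.
n = 2 × (3.362 / 0.23)² = 2 × 14.617² = 2 × 213.67 = 427.3.
Round up to the next whole participant.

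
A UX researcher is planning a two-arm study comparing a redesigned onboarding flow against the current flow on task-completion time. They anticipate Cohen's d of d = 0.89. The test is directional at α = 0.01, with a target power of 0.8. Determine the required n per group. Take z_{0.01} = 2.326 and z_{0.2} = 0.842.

For two independent groups with equal n: n = 2·((z_{α} + z_β) / d)².
z_{α} + z_β = 2.326 + 0.842 = 3.168.
n = 2 × (3.168 / 0.89)² = 2 × 3.560² = 2 × 12.67 = 25.3.
Round up to the next whole participant.

n = 26 per group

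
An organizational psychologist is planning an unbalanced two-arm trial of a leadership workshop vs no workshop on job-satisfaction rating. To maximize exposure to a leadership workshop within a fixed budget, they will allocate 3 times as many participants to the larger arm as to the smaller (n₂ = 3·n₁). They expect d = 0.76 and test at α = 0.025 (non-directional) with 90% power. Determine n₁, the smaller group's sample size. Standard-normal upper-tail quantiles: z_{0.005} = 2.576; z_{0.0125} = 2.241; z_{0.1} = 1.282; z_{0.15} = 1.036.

With allocation ratio k = n₂/n₁ = 3, Var(x̄₁−x̄₂) = σ²(1/n₁ + 1/(k·n₁)) = σ²·(k+1)/(k·n₁).
So n₁ = (1 + 1/k)·((z_{α/2} + z_β)/d)² = 1.333 × (3.523/0.76)².
n₁ = 1.333 × 21.49 = 28.7.
Round up: n₁ = 29, giving n₂ = 3 × 29 = 87.

n₁ = 29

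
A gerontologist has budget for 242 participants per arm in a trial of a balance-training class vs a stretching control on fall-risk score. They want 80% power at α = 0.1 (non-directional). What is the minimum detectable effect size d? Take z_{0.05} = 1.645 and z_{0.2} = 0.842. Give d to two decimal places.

For two independent groups of n = 242 each: d_min = (z_{α/2} + z_β)·√(2/n).
z-sum = 1.645 + 0.842 = 2.487.
d_min = 2.487 × √(2/242) = 2.487 × 0.0909 = 0.226.

d_min ≈ 0.23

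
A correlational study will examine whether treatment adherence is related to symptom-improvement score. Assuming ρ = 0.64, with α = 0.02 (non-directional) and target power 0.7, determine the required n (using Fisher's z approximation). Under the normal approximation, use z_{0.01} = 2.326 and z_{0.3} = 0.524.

n = 18

Fisher's z: C = ½·ln((1+r)/(1−r)) = ½·ln(4.5556) = 0.7582.
n = ((z_{α/2} + z_β)/C)² + 3.
(2.326 + 0.524) / 0.7582 = 2.850 / 0.7582 = 3.759.
n = 3.759² + 3 = 14.13 + 3 = 17.1.
Round up.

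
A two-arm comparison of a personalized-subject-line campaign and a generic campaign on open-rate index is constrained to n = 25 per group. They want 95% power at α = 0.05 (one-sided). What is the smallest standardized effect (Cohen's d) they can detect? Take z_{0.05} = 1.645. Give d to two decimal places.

For two independent groups of n = 25 each: d_min = (z_{α} + z_β)·√(2/n).
z-sum = 1.645 + 1.645 = 3.290.
d_min = 3.290 × √(2/25) = 3.290 × 0.2828 = 0.931.

d_min ≈ 0.93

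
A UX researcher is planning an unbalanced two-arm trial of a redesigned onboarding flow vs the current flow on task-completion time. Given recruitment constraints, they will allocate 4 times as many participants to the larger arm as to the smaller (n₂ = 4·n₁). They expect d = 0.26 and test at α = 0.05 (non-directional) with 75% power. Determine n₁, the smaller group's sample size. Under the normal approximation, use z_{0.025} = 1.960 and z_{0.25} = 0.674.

With allocation ratio k = n₂/n₁ = 4, Var(x̄₁−x̄₂) = σ²(1/n₁ + 1/(k·n₁)) = σ²·(k+1)/(k·n₁).
So n₁ = (1 + 1/k)·((z_{α/2} + z_β)/d)² = 1.250 × (2.634/0.26)².
n₁ = 1.250 × 102.63 = 128.3.
Round up: n₁ = 129, giving n₂ = 4 × 129 = 516.

n₁ = 129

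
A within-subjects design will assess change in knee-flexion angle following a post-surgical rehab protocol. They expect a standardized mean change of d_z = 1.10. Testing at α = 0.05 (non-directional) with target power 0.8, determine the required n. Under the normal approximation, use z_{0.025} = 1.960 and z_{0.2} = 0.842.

n = 7 pairs

For a paired (one-sample on differences) test: n = ((z_{α/2} + z_β) / d)².
z_{α/2} + z_β = 1.960 + 0.842 = 2.802.
n = (2.802 / 1.10)² = 2.547² = 6.49.
Round up.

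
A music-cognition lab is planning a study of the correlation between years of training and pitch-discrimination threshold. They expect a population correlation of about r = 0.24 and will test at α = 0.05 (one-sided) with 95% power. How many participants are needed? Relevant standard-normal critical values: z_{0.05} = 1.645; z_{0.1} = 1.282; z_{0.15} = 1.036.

n = 184

Fisher's z: C = ½·ln((1+r)/(1−r)) = ½·ln(1.6316) = 0.2448.
n = ((z_{α} + z_β)/C)² + 3.
(1.645 + 1.645) / 0.2448 = 3.290 / 0.2448 = 13.440.
n = 13.440² + 3 = 180.62 + 3 = 183.6.
Round up.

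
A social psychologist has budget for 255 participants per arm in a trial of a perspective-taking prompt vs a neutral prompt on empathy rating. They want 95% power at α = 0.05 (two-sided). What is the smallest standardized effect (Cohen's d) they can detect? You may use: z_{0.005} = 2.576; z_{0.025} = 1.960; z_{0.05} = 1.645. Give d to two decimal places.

For two independent groups of n = 255 each: d_min = (z_{α/2} + z_β)·√(2/n).
z-sum = 1.960 + 1.645 = 3.605.
d_min = 3.605 × √(2/255) = 3.605 × 0.0886 = 0.319.

d_min ≈ 0.32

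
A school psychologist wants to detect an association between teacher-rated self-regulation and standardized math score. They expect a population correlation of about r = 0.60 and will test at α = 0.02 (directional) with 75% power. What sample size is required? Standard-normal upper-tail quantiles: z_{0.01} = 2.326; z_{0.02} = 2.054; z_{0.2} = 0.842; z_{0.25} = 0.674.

Fisher's z: C = ½·ln((1+r)/(1−r)) = ½·ln(4.0000) = 0.6931.
n = ((z_{α} + z_β)/C)² + 3.
(2.054 + 0.674) / 0.6931 = 2.728 / 0.6931 = 3.936.
n = 3.936² + 3 = 15.49 + 3 = 18.5.
Round up.

n = 19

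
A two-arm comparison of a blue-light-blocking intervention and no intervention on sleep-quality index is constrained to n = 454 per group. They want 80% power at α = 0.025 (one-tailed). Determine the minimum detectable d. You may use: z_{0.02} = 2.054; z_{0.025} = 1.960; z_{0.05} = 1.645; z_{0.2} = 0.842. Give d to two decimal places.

For two independent groups of n = 454 each: d_min = (z_{α} + z_β)·√(2/n).
z-sum = 1.960 + 0.842 = 2.802.
d_min = 2.802 × √(2/454) = 2.802 × 0.0664 = 0.186.

d_min ≈ 0.19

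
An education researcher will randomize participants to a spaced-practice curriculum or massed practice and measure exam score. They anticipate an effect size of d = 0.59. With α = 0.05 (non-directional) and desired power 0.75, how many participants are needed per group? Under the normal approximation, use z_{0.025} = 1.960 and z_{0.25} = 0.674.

For two independent groups with equal n: n = 2·((z_{α/2} + z_β) / d)².
z_{α/2} + z_β = 1.960 + 0.674 = 2.634.
n = 2 × (2.634 / 0.59)² = 2 × 4.464² = 2 × 19.93 = 39.9.
Round up to the next whole participant.

n = 40 per group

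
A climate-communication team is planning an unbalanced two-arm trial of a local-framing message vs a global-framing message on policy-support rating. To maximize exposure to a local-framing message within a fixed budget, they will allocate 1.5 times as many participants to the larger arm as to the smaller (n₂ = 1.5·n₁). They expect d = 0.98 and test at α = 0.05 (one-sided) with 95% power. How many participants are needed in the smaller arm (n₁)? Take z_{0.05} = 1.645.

n₁ = 19

With allocation ratio k = n₂/n₁ = 1.5, Var(x̄₁−x̄₂) = σ²(1/n₁ + 1/(k·n₁)) = σ²·(k+1)/(k·n₁).
So n₁ = (1 + 1/k)·((z_{α} + z_β)/d)² = 1.667 × (3.290/0.98)².
n₁ = 1.667 × 11.27 = 18.8.
Round up: n₁ = 19, giving n₂ = ⌈1.5 × 19⌉ = ⌈28.5⌉ = 29.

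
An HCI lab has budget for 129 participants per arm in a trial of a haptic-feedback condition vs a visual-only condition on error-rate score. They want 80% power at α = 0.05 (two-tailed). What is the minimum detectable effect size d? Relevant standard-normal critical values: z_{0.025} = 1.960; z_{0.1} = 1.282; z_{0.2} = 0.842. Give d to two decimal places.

d_min ≈ 0.35

For two independent groups of n = 129 each: d_min = (z_{α/2} + z_β)·√(2/n).
z-sum = 1.960 + 0.842 = 2.802.
d_min = 2.802 × √(2/129) = 2.802 × 0.1245 = 0.349.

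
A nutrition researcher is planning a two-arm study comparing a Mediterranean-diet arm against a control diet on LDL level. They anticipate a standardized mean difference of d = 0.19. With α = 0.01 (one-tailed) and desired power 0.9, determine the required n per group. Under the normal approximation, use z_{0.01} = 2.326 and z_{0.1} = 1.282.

For two independent groups with equal n: n = 2·((z_{α} + z_β) / d)².
z_{α} + z_β = 2.326 + 1.282 = 3.608.
n = 2 × (3.608 / 0.19)² = 2 × 18.989² = 2 × 360.60 = 721.2.
Round up to the next whole participant.

n = 722 per group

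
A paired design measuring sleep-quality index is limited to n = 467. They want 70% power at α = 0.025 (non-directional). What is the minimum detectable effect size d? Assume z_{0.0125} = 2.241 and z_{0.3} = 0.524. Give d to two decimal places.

For a single sample (or paired design) of n = 467: d_min = (z_{α/2} + z_β)/√n.
z-sum = 2.241 + 0.524 = 2.765.
d_min = 2.765 / √467 = 2.765 / 21.610 = 0.128.

d_min ≈ 0.13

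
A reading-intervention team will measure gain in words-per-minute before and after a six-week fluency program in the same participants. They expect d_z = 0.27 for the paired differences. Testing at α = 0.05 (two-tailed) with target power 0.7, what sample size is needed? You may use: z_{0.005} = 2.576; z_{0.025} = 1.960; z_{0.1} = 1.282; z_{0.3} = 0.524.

n = 85 pairs

For a paired (one-sample on differences) test: n = ((z_{α/2} + z_β) / d)².
z_{α/2} + z_β = 1.960 + 0.524 = 2.484.
n = (2.484 / 0.27)² = 9.200² = 84.64.
Round up.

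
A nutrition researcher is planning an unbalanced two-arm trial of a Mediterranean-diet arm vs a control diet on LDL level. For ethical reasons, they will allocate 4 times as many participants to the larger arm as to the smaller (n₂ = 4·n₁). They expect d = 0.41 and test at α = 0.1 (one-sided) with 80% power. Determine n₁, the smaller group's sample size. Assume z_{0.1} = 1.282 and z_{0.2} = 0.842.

n₁ = 34

With allocation ratio k = n₂/n₁ = 4, Var(x̄₁−x̄₂) = σ²(1/n₁ + 1/(k·n₁)) = σ²·(k+1)/(k·n₁).
So n₁ = (1 + 1/k)·((z_{α} + z_β)/d)² = 1.250 × (2.124/0.41)².
n₁ = 1.250 × 26.84 = 33.5.
Round up: n₁ = 34, giving n₂ = 4 × 34 = 136.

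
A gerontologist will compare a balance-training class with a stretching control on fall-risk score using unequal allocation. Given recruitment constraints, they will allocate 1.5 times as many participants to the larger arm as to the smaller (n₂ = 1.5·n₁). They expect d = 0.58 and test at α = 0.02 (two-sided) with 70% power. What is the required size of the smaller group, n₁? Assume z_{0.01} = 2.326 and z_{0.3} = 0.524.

n₁ = 41

With allocation ratio k = n₂/n₁ = 1.5, Var(x̄₁−x̄₂) = σ²(1/n₁ + 1/(k·n₁)) = σ²·(k+1)/(k·n₁).
So n₁ = (1 + 1/k)·((z_{α/2} + z_β)/d)² = 1.667 × (2.850/0.58)².
n₁ = 1.667 × 24.15 = 40.2.
Round up: n₁ = 41, giving n₂ = ⌈1.5 × 41⌉ = ⌈61.5⌉ = 62.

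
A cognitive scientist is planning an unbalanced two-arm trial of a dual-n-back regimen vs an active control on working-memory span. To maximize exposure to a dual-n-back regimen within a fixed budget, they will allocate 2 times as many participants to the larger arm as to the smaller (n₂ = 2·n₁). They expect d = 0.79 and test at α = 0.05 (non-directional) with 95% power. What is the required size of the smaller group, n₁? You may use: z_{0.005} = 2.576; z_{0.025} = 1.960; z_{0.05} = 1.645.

n₁ = 32

With allocation ratio k = n₂/n₁ = 2, Var(x̄₁−x̄₂) = σ²(1/n₁ + 1/(k·n₁)) = σ²·(k+1)/(k·n₁).
So n₁ = (1 + 1/k)·((z_{α/2} + z_β)/d)² = 1.500 × (3.605/0.79)².
n₁ = 1.500 × 20.82 = 31.2.
Round up: n₁ = 32, giving n₂ = 2 × 32 = 64.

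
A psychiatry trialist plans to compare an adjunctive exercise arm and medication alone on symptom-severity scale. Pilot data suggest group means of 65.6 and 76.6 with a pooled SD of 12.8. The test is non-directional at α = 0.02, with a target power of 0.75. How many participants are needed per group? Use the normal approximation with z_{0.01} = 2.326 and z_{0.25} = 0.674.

Cohen's d = |M₁ − M₂| / SD_pooled = |65.6 − 76.6| / 12.8 = 11.0 / 12.8 = 0.859.
For two independent groups with equal n: n = 2·((z_{α/2} + z_β) / d)².
z_{α/2} + z_β = 2.326 + 0.674 = 3.000.
n = 2 × (3.000 / 0.859)² = 2 × 3.492² = 2 × 12.20 = 24.4.
Round up to the next whole participant.

n = 25 per group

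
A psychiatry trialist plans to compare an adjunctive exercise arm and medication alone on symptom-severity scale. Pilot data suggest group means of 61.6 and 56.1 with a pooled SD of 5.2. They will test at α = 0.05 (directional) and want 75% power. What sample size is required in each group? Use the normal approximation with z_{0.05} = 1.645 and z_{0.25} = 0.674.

n = 10 per group

Cohen's d = |M₁ − M₂| / SD_pooled = |61.6 − 56.1| / 5.2 = 5.5 / 5.2 = 1.058.
For two independent groups with equal n: n = 2·((z_{α} + z_β) / d)².
z_{α} + z_β = 1.645 + 0.674 = 2.319.
n = 2 × (2.319 / 1.058)² = 2 × 2.192² = 2 × 4.80 = 9.6.
Round up to the next whole participant.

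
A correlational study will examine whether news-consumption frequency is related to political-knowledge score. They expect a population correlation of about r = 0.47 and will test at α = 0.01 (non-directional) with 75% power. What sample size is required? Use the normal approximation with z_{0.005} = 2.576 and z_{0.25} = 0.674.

Fisher's z: C = ½·ln((1+r)/(1−r)) = ½·ln(2.7736) = 0.5101.
n = ((z_{α/2} + z_β)/C)² + 3.
(2.576 + 0.674) / 0.5101 = 3.250 / 0.5101 = 6.371.
n = 6.371² + 3 = 40.59 + 3 = 43.6.
Round up.

n = 44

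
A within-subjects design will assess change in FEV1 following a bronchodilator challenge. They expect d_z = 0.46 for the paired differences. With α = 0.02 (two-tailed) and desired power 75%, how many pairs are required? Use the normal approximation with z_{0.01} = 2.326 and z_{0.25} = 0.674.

n = 43 pairs

For a paired (one-sample on differences) test: n = ((z_{α/2} + z_β) / d)².
z_{α/2} + z_β = 2.326 + 0.674 = 3.000.
n = (3.000 / 0.46)² = 6.522² = 42.53.
Round up.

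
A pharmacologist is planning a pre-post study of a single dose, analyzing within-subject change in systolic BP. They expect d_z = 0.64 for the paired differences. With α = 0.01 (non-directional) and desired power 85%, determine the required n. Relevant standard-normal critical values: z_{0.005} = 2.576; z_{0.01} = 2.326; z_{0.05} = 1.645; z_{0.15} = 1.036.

n = 32 pairs

For a paired (one-sample on differences) test: n = ((z_{α/2} + z_β) / d)².
z_{α/2} + z_β = 2.576 + 1.036 = 3.612.
n = (3.612 / 0.64)² = 5.644² = 31.85.
Round up.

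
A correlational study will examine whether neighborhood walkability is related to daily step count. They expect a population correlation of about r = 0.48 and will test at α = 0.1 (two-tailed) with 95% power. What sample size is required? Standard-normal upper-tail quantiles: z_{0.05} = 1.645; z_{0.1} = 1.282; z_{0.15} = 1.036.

Fisher's z: C = ½·ln((1+r)/(1−r)) = ½·ln(2.8462) = 0.5230.
n = ((z_{α/2} + z_β)/C)² + 3.
(1.645 + 1.645) / 0.5230 = 3.290 / 0.5230 = 6.291.
n = 6.291² + 3 = 39.57 + 3 = 42.6.
Round up.

n = 43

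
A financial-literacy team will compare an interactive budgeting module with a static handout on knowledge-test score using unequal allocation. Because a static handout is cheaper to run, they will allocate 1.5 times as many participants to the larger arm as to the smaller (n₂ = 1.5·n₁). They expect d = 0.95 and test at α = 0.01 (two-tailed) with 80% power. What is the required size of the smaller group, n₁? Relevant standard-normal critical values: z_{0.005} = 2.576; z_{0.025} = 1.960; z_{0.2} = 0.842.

With allocation ratio k = n₂/n₁ = 1.5, Var(x̄₁−x̄₂) = σ²(1/n₁ + 1/(k·n₁)) = σ²·(k+1)/(k·n₁).
So n₁ = (1 + 1/k)·((z_{α/2} + z_β)/d)² = 1.667 × (3.418/0.95)².
n₁ = 1.667 × 12.94 = 21.6.
Round up: n₁ = 22, giving n₂ = 1.5 × 22 = 33.

n₁ = 22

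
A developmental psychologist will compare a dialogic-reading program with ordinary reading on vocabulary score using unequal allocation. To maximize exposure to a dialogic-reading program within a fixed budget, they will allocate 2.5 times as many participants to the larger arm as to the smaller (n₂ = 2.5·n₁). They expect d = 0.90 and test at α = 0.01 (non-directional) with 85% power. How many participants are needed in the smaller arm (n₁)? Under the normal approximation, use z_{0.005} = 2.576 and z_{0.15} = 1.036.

With allocation ratio k = n₂/n₁ = 2.5, Var(x̄₁−x̄₂) = σ²(1/n₁ + 1/(k·n₁)) = σ²·(k+1)/(k·n₁).
So n₁ = (1 + 1/k)·((z_{α/2} + z_β)/d)² = 1.400 × (3.612/0.90)².
n₁ = 1.400 × 16.11 = 22.5.
Round up: n₁ = 23, giving n₂ = ⌈2.5 × 23⌉ = ⌈57.5⌉ = 58.

n₁ = 23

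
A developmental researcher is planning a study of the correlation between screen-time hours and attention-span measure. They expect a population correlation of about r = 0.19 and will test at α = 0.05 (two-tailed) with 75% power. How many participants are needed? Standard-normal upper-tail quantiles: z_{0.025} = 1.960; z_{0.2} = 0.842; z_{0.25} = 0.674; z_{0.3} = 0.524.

Fisher's z: C = ½·ln((1+r)/(1−r)) = ½·ln(1.4691) = 0.1923.
n = ((z_{α/2} + z_β)/C)² + 3.
(1.960 + 0.674) / 0.1923 = 2.634 / 0.1923 = 13.697.
n = 13.697² + 3 = 187.62 + 3 = 190.6.
Round up.

n = 191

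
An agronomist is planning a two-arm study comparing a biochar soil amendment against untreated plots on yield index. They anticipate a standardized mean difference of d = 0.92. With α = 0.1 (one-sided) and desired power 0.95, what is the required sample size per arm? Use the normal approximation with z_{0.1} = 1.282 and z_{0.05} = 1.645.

n = 21 per group

For two independent groups with equal n: n = 2·((z_{α} + z_β) / d)².
z_{α} + z_β = 1.282 + 1.645 = 2.927.
n = 2 × (2.927 / 0.92)² = 2 × 3.182² = 2 × 10.12 = 20.2.
Round up to the next whole participant.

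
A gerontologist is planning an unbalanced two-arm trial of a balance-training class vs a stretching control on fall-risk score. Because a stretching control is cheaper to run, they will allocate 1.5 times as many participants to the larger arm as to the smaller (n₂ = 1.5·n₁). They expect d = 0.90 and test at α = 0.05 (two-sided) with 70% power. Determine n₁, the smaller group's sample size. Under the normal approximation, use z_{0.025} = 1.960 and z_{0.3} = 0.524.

n₁ = 13

With allocation ratio k = n₂/n₁ = 1.5, Var(x̄₁−x̄₂) = σ²(1/n₁ + 1/(k·n₁)) = σ²·(k+1)/(k·n₁).
So n₁ = (1 + 1/k)·((z_{α/2} + z_β)/d)² = 1.667 × (2.484/0.90)².
n₁ = 1.667 × 7.62 = 12.7.
Round up: n₁ = 13, giving n₂ = ⌈1.5 × 13⌉ = ⌈19.5⌉ = 20.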